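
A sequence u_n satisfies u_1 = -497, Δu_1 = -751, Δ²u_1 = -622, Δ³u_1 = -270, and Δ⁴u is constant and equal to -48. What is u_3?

-2621

Build the table forward from the leading diagonal:
D4: -48  -48  -48
D3: -270  -318  -366
D2: -622  -892  -1210
D1: -751  -1373  -2265
u: -497  -1248  -2621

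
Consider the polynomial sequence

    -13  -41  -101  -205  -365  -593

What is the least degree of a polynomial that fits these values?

3

-28, -60, -104, -160, -228
-32, -44, -56, -68
-12, -12, -12
The third differences are constant, so the polynomial has degree 3.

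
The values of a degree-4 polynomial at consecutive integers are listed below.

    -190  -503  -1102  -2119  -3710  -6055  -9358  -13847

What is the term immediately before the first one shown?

D1: -313, -599, -1017, -1591, -2345, -3303, -4489
D2: -286, -418, -574, -754, -958, -1186
D3: -132, -156, -180, -204, -228
D4: -24, -24, -24, -24
The fourth differences are constant at -24.
Work back: -132 + 24 = -108;  -286 + 108 = -178;  -313 + 178 = -135;  -190 + 135 = -55

-55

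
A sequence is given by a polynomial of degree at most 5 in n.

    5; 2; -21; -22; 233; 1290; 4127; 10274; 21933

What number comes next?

Δ: -3  -23  -1  255  1057  2837  6147  11659
Δ²: -20  22  256  802  1780  3310  5512
Δ³: 42  234  546  978  1530  2202
Δ⁴: 192  312  432  552  672
Δ⁵: 120  120  120  120
Constant fifth difference = 120, so extend:
672 + 120 = 792;  2202 + 792 = 2994;  5512 + 2994 = 8506;  11659 + 8506 = 20165;  21933 + 20165 = 42098

42098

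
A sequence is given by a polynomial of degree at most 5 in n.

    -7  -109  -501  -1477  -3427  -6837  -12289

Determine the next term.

-20461

-102 , -392 , -976 , -1950 , -3410 , -5452
-290 , -584 , -974 , -1460 , -2042
-294 , -390 , -486 , -582
-96 , -96 , -96
The fourth differences are constant (-96).
-582 − 96 = -678;  -2042 − 678 = -2720;  -5452 − 2720 = -8172;  -12289 − 8172 = -20461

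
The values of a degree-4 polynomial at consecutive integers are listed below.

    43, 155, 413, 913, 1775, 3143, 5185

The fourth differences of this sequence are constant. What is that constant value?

24

Δ: 112, 258, 500, 862, 1368, 2042
Δ²: 146, 242, 362, 506, 674
Δ³: 96, 120, 144, 168
Δ⁴: 24, 24, 24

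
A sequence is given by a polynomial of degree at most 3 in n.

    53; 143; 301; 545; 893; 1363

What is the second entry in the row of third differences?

18

Δ: 90, 158, 244, 348, 470
Δ²: 68, 86, 104, 122
Δ³: 18, 18, 18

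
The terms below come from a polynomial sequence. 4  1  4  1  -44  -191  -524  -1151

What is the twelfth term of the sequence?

-9599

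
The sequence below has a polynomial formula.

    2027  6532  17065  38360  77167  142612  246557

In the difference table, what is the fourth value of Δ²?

26638

Δ: 4505, 10533, 21295, 38807, 65445, 103945
Δ²: 6028, 10762, 17512, 26638, 38500
Δ³: 4734, 6750, 9126, 11862
Δ⁴: 2016, 2376, 2736
Δ⁵: 360, 360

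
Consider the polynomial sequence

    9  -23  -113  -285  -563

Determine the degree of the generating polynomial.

D1: -32, -90, -172, -278
D2: -58, -82, -106
D3: -24, -24
The third differences are constant, so the polynomial has degree 3.

3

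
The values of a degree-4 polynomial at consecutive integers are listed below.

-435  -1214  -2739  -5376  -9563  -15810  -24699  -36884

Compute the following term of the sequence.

-53091

Δ: -779 , -1525 , -2637 , -4187 , -6247 , -8889 , -12185
Δ²: -746 , -1112 , -1550 , -2060 , -2642 , -3296
Δ³: -366 , -438 , -510 , -582 , -654
Δ⁴: -72 , -72 , -72 , -72
Fourth differences constant at -72.
-654 − 72 = -726;  -3296 − 726 = -4022;  -12185 − 4022 = -16207;  -36884 − 16207 = -53091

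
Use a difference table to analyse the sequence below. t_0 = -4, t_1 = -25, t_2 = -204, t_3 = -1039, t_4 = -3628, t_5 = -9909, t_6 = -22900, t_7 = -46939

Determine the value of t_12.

First differences: -21, -179, -835, -2589, -6281, -12991, -24039
Second differences: -158, -656, -1754, -3692, -6710, -11048
Third differences: -498, -1098, -1938, -3018, -4338
Fourth differences: -600, -840, -1080, -1320
Fifth differences: -240, -240, -240
The fifth differences are constant (-240).
-1320 − 240 = -1560;  -4338 − 1560 = -5898;  -11048 − 5898 = -16946;  -24039 − 16946 = -40985;  -46939 − 40985 = -87924
-1560 − 240 = -1800;  -5898 − 1800 = -7698;  -16946 − 7698 = -24644;  -40985 − 24644 = -65629;  -87924 − 65629 = -153553
-1800 − 240 = -2040;  -7698 − 2040 = -9738;  -24644 − 9738 = -34382;  -65629 − 34382 = -100011;  -153553 − 100011 = -253564
-2040 − 240 = -2280;  -9738 − 2280 = -12018;  -34382 − 12018 = -46400;  -100011 − 46400 = -146411;  -253564 − 146411 = -399975
-2280 − 240 = -2520;  -12018 − 2520 = -14538;  -46400 − 14538 = -60938;  -146411 − 60938 = -207349;  -399975 − 207349 = -607324

-607324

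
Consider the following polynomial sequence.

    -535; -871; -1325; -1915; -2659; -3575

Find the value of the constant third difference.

First differences: -336, -454, -590, -744, -916
Second differences: -118, -136, -154, -172
Third differences: -18, -18, -18

-18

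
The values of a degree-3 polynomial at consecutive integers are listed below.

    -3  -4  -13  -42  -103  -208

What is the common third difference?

-12

D1: -1, -9, -29, -61, -105
D2: -8, -20, -32, -44
D3: -12, -12, -12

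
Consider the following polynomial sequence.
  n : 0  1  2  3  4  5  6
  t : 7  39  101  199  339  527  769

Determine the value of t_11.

2999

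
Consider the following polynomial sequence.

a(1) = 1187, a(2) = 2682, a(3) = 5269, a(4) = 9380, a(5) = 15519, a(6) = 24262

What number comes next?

36257

D1: 1495 , 2587 , 4111 , 6139 , 8743
D2: 1092 , 1524 , 2028 , 2604
D3: 432 , 504 , 576
D4: 72 , 72
The fourth differences are constant (72).
576 + 72 = 648;  2604 + 648 = 3252;  8743 + 3252 = 11995;  24262 + 11995 = 36257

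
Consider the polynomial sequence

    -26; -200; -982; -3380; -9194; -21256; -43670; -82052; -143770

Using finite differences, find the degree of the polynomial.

5

Δ: -174, -782, -2398, -5814, -12062, -22414, -38382, -61718
Δ²: -608, -1616, -3416, -6248, -10352, -15968, -23336
Δ³: -1008, -1800, -2832, -4104, -5616, -7368
Δ⁴: -792, -1032, -1272, -1512, -1752
Δ⁵: -240, -240, -240, -240
The fifth differences are constant, so the polynomial has degree 5.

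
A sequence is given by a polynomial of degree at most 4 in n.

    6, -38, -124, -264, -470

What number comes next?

First differences: -44  -86  -140  -206
Second differences: -42  -54  -66
Third differences: -12  -12
The third differences are constant (-12).
-66 − 12 = -78;  -206 − 78 = -284;  -470 − 284 = -754

-754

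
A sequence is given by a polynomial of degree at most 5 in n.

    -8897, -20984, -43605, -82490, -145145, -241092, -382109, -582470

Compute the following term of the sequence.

-859185

First differences: -12087, -22621, -38885, -62655, -95947, -141017, -200361
Second differences: -10534, -16264, -23770, -33292, -45070, -59344
Third differences: -5730, -7506, -9522, -11778, -14274
Fourth differences: -1776, -2016, -2256, -2496
Fifth differences: -240, -240, -240
Fifth differences constant at -240.
-2496 − 240 = -2736;  -14274 − 2736 = -17010;  -59344 − 17010 = -76354;  -200361 − 76354 = -276715;  -582470 − 276715 = -859185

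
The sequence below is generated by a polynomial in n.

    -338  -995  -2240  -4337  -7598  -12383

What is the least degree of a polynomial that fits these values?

D1: -657, -1245, -2097, -3261, -4785
D2: -588, -852, -1164, -1524
D3: -264, -312, -360
D4: -48, -48
The fourth differences are constant, so the polynomial has degree 4.

4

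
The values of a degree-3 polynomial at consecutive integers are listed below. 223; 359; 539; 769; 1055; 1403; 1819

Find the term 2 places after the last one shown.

2879

D1: 136, 180, 230, 286, 348, 416
D2: 44, 50, 56, 62, 68
D3: 6, 6, 6, 6
Third differences constant at 6.
68 + 6 = 74;  416 + 74 = 490;  1819 + 490 = 2309
74 + 6 = 80;  490 + 80 = 570;  2309 + 570 = 2879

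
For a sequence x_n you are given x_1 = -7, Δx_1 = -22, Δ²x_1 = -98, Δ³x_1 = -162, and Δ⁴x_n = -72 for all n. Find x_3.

-149

Build the table forward from the leading diagonal:
D4: -72, -72, -72
D3: -162, -234, -306
D2: -98, -260, -494
D1: -22, -120, -380
x: -7, -29, -149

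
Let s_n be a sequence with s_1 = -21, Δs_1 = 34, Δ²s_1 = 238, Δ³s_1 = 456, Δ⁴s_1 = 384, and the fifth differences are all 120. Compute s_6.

Build the table forward from the leading diagonal:
Δ⁵: 120, 120, 120, 120, 120, 120
Δ⁴: 384, 504, 624, 744, 864, 984
Δ³: 456, 840, 1344, 1968, 2712, 3576
Δ²: 238, 694, 1534, 2878, 4846, 7558
Δ: 34, 272, 966, 2500, 5378, 10224
s: -21, 13, 285, 1251, 3751, 9129

9129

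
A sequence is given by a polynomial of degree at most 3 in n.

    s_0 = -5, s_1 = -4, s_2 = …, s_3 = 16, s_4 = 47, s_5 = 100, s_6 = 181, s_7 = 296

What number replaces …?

1

Using the last 5 terms:
D1: 31, 53, 81, 115
D2: 22, 28, 34
D3: 6, 6
Constant third difference = 6.
Extend backward: 22 − 6 = 16;  31 − 16 = 15;  16 − 15 = 1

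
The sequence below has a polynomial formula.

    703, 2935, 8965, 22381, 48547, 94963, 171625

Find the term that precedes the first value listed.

97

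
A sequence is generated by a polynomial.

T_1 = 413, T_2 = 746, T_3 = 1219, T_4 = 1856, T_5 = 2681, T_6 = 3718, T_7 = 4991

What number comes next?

6524

333  473  637  825  1037  1273
140  164  188  212  236
24  24  24  24
Constant third difference = 24, so extend:
236 + 24 = 260;  1273 + 260 = 1533;  4991 + 1533 = 6524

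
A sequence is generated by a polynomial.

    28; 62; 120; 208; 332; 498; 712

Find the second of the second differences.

D1: 34, 58, 88, 124, 166, 214
D2: 24, 30, 36, 42, 48
D3: 6, 6, 6, 6

30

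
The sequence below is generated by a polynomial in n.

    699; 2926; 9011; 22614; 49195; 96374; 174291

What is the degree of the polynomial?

First differences: 2227, 6085, 13603, 26581, 47179, 77917
Second differences: 3858, 7518, 12978, 20598, 30738
Third differences: 3660, 5460, 7620, 10140
Fourth differences: 1800, 2160, 2520
Fifth differences: 360, 360
The fifth differences are constant, so the polynomial has degree 5.

5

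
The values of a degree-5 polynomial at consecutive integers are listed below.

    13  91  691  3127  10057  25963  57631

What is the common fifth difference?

First differences: 78, 600, 2436, 6930, 15906, 31668
Second differences: 522, 1836, 4494, 8976, 15762
Third differences: 1314, 2658, 4482, 6786
Fourth differences: 1344, 1824, 2304
Fifth differences: 480, 480

480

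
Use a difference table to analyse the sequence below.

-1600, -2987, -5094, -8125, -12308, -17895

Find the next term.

First differences: -1387, -2107, -3031, -4183, -5587
Second differences: -720, -924, -1152, -1404
Third differences: -204, -228, -252
Fourth differences: -24, -24
Fourth differences constant at -24.
-252 − 24 = -276;  -1404 − 276 = -1680;  -5587 − 1680 = -7267;  -17895 − 7267 = -25162

-25162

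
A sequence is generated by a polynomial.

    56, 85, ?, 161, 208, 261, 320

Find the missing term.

120

Using the last 4 terms:
Δ: 47, 53, 59
Δ²: 6, 6
Constant second difference = 6.
Extend backward: 47 − 6 = 41;  161 − 41 = 120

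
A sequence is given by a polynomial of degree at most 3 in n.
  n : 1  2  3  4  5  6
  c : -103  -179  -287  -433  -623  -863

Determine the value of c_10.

-2443

-76  -108  -146  -190  -240
-32  -38  -44  -50
-6  -6  -6
The third differences are constant (-6).
-50 − 6 = -56;  -240 − 56 = -296;  -863 − 296 = -1159
-56 − 6 = -62;  -296 − 62 = -358;  -1159 − 358 = -1517
-62 − 6 = -68;  -358 − 68 = -426;  -1517 − 426 = -1943
-68 − 6 = -74;  -426 − 74 = -500;  -1943 − 500 = -2443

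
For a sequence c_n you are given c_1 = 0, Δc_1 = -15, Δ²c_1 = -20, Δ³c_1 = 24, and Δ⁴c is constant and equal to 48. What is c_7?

Build the table forward from the leading diagonal:
D4: 48  48  48  48  48  48  48
D3: 24  72  120  168  216  264  312
D2: -20  4  76  196  364  580  844
D1: -15  -35  -31  45  241  605  1185
c: 0  -15  -50  -81  -36  205  810

810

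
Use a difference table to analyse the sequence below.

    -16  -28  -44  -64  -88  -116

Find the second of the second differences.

-4

First differences: -12, -16, -20, -24, -28
Second differences: -4, -4, -4, -4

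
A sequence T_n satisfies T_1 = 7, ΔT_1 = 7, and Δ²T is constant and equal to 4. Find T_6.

82

Build the table forward from the leading diagonal:
D2: 4  4  4  4  4  4
D1: 7  11  15  19  23  27
T: 7  14  25  40  59  82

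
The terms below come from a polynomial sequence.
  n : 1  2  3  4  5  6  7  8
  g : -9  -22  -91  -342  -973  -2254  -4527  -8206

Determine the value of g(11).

Δ: -13, -69, -251, -631, -1281, -2273, -3679
Δ²: -56, -182, -380, -650, -992, -1406
Δ³: -126, -198, -270, -342, -414
Δ⁴: -72, -72, -72, -72
Fourth differences constant at -72.
-414 − 72 = -486;  -1406 − 486 = -1892;  -3679 − 1892 = -5571;  -8206 − 5571 = -13777
-486 − 72 = -558;  -1892 − 558 = -2450;  -5571 − 2450 = -8021;  -13777 − 8021 = -21798
-558 − 72 = -630;  -2450 − 630 = -3080;  -8021 − 3080 = -11101;  -21798 − 11101 = -32899

-32899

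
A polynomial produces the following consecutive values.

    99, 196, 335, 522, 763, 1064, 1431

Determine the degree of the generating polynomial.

D1: 97, 139, 187, 241, 301, 367
D2: 42, 48, 54, 60, 66
D3: 6, 6, 6, 6
The third differences are constant, so the polynomial has degree 3.

3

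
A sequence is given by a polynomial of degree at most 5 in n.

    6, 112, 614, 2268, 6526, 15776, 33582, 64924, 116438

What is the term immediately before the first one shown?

Δ: 106, 502, 1654, 4258, 9250, 17806, 31342, 51514
Δ²: 396, 1152, 2604, 4992, 8556, 13536, 20172
Δ³: 756, 1452, 2388, 3564, 4980, 6636
Δ⁴: 696, 936, 1176, 1416, 1656
Δ⁵: 240, 240, 240, 240
The fifth differences are constant at 240.
Work back: 696 − 240 = 456;  756 − 456 = 300;  396 − 300 = 96;  106 − 96 = 10;  6 − 10 = -4

-4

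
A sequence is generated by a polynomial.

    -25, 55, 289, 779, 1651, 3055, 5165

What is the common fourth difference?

24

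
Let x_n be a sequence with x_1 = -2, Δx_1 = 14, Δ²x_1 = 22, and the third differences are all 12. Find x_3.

48

Build the table forward from the leading diagonal:
Δ³: 12  12  12
Δ²: 22  34  46
Δ: 14  36  70
x: -2  12  48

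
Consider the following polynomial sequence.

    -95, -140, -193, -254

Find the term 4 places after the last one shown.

-45 , -53 , -61
-8 , -8
Constant second difference = -8, so extend:
-61 − 8 = -69;  -254 − 69 = -323
-69 − 8 = -77;  -323 − 77 = -400
-77 − 8 = -85;  -400 − 85 = -485
-85 − 8 = -93;  -485 − 93 = -578

-578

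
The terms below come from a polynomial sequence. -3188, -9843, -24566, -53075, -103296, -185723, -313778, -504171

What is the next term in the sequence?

-777260

-6655, -14723, -28509, -50221, -82427, -128055, -190393
-8068, -13786, -21712, -32206, -45628, -62338
-5718, -7926, -10494, -13422, -16710
-2208, -2568, -2928, -3288
-360, -360, -360
Fifth differences constant at -360.
-3288 − 360 = -3648;  -16710 − 3648 = -20358;  -62338 − 20358 = -82696;  -190393 − 82696 = -273089;  -504171 − 273089 = -777260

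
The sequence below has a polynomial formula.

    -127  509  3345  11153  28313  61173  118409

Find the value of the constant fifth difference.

360

First differences: 636, 2836, 7808, 17160, 32860, 57236
Second differences: 2200, 4972, 9352, 15700, 24376
Third differences: 2772, 4380, 6348, 8676
Fourth differences: 1608, 1968, 2328
Fifth differences: 360, 360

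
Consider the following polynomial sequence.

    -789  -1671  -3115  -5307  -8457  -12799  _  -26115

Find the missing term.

Using the first 6 terms:
First differences: -882, -1444, -2192, -3150, -4342
Second differences: -562, -748, -958, -1192
Third differences: -186, -210, -234
Fourth differences: -24, -24
Constant fourth difference = -24.
Extend forward: -234 − 24 = -258;  -1192 − 258 = -1450;  -4342 − 1450 = -5792;  -12799 − 5792 = -18591

-18591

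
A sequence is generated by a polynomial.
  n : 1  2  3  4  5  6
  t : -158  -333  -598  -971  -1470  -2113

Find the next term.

First differences: -175 , -265 , -373 , -499 , -643
Second differences: -90 , -108 , -126 , -144
Third differences: -18 , -18 , -18
Constant third difference = -18, so extend:
-144 − 18 = -162;  -643 − 162 = -805;  -2113 − 805 = -2918

-2918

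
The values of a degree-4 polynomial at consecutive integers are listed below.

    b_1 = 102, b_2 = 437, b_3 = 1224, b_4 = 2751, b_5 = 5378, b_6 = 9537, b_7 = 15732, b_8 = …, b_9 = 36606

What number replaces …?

24539

Using the first 7 terms:
D1: 335, 787, 1527, 2627, 4159, 6195
D2: 452, 740, 1100, 1532, 2036
D3: 288, 360, 432, 504
D4: 72, 72, 72
Constant fourth difference = 72.
Extend forward: 504 + 72 = 576;  2036 + 576 = 2612;  6195 + 2612 = 8807;  15732 + 8807 = 24539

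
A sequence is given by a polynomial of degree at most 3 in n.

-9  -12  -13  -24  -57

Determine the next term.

First differences: -3, -1, -11, -33
Second differences: 2, -10, -22
Third differences: -12, -12
Third differences constant at -12.
-22 − 12 = -34;  -33 − 34 = -67;  -57 − 67 = -124

-124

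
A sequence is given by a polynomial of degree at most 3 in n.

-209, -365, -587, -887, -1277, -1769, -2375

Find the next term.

-156  -222  -300  -390  -492  -606
-66  -78  -90  -102  -114
-12  -12  -12  -12
Third differences constant at -12.
-114 − 12 = -126;  -606 − 126 = -732;  -2375 − 732 = -3107

-3107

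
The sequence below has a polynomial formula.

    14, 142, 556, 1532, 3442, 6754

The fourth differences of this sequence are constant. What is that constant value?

Δ: 128, 414, 976, 1910, 3312
Δ²: 286, 562, 934, 1402
Δ³: 276, 372, 468
Δ⁴: 96, 96

96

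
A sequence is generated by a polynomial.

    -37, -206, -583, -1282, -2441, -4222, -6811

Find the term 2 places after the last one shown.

D1: -169, -377, -699, -1159, -1781, -2589
D2: -208, -322, -460, -622, -808
D3: -114, -138, -162, -186
D4: -24, -24, -24
The fourth differences are constant (-24).
-186 − 24 = -210;  -808 − 210 = -1018;  -2589 − 1018 = -3607;  -6811 − 3607 = -10418
-210 − 24 = -234;  -1018 − 234 = -1252;  -3607 − 1252 = -4859;  -10418 − 4859 = -15277

-15277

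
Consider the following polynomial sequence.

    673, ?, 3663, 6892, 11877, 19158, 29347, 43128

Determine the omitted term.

1722

Using the last 6 terms:
D1: 3229  4985  7281  10189  13781
D2: 1756  2296  2908  3592
D3: 540  612  684
D4: 72  72
Constant fourth difference = 72.
Extend backward: 540 − 72 = 468;  1756 − 468 = 1288;  3229 − 1288 = 1941;  3663 − 1941 = 1722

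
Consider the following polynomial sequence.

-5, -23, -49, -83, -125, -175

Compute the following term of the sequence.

First differences: -18 , -26 , -34 , -42 , -50
Second differences: -8 , -8 , -8 , -8
Constant second difference = -8, so extend:
-50 − 8 = -58;  -175 − 58 = -233

-233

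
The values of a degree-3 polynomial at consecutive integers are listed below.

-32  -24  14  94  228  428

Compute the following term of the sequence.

Δ: 8, 38, 80, 134, 200
Δ²: 30, 42, 54, 66
Δ³: 12, 12, 12
Constant third difference = 12, so extend:
66 + 12 = 78;  200 + 78 = 278;  428 + 278 = 706

706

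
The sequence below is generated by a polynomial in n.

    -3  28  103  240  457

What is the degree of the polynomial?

First differences: 31, 75, 137, 217
Second differences: 44, 62, 80
Third differences: 18, 18
The third differences are constant, so the polynomial has degree 3.

3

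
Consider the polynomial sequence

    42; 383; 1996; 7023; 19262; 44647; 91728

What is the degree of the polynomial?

5

341, 1613, 5027, 12239, 25385, 47081
1272, 3414, 7212, 13146, 21696
2142, 3798, 5934, 8550
1656, 2136, 2616
480, 480
The fifth differences are constant, so the polynomial has degree 5.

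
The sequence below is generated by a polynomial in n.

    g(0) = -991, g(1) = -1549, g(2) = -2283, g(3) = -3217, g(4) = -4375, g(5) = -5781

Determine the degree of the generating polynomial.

3

D1: -558, -734, -934, -1158, -1406
D2: -176, -200, -224, -248
D3: -24, -24, -24
The third differences are constant, so the polynomial has degree 3.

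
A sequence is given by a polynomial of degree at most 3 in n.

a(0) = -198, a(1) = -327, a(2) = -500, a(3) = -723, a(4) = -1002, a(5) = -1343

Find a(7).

-2235

D1: -129 , -173 , -223 , -279 , -341
D2: -44 , -50 , -56 , -62
D3: -6 , -6 , -6
Third differences constant at -6.
-62 − 6 = -68;  -341 − 68 = -409;  -1343 − 409 = -1752
-68 − 6 = -74;  -409 − 74 = -483;  -1752 − 483 = -2235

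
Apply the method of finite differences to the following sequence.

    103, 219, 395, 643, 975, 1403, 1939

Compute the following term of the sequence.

2595

First differences: 116, 176, 248, 332, 428, 536
Second differences: 60, 72, 84, 96, 108
Third differences: 12, 12, 12, 12
Third differences constant at 12.
108 + 12 = 120;  536 + 120 = 656;  1939 + 656 = 2595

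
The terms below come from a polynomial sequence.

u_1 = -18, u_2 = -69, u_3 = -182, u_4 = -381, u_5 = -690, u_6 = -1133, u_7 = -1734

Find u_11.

-6198

Δ: -51 , -113 , -199 , -309 , -443 , -601
Δ²: -62 , -86 , -110 , -134 , -158
Δ³: -24 , -24 , -24 , -24
The third differences are constant (-24).
-158 − 24 = -182;  -601 − 182 = -783;  -1734 − 783 = -2517
-182 − 24 = -206;  -783 − 206 = -989;  -2517 − 989 = -3506
-206 − 24 = -230;  -989 − 230 = -1219;  -3506 − 1219 = -4725
-230 − 24 = -254;  -1219 − 254 = -1473;  -4725 − 1473 = -6198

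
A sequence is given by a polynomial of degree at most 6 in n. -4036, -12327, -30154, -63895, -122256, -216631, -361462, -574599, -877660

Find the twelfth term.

-2606647

Δ: -8291, -17827, -33741, -58361, -94375, -144831, -213137, -303061
Δ²: -9536, -15914, -24620, -36014, -50456, -68306, -89924
Δ³: -6378, -8706, -11394, -14442, -17850, -21618
Δ⁴: -2328, -2688, -3048, -3408, -3768
Δ⁵: -360, -360, -360, -360
Constant fifth difference = -360, so extend:
-3768 − 360 = -4128;  -21618 − 4128 = -25746;  -89924 − 25746 = -115670;  -303061 − 115670 = -418731;  -877660 − 418731 = -1296391
-4128 − 360 = -4488;  -25746 − 4488 = -30234;  -115670 − 30234 = -145904;  -418731 − 145904 = -564635;  -1296391 − 564635 = -1861026
-4488 − 360 = -4848;  -30234 − 4848 = -35082;  -145904 − 35082 = -180986;  -564635 − 180986 = -745621;  -1861026 − 745621 = -2606647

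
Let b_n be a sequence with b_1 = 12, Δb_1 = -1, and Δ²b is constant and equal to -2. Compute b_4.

3

Build the table forward from the leading diagonal:
D2: -2, -2, -2, -2
D1: -1, -3, -5, -7
b: 12, 11, 8, 3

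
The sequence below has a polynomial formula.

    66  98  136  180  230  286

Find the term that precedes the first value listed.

40

First differences: 32, 38, 44, 50, 56
Second differences: 6, 6, 6, 6
The second differences are constant at 6.
Work back: 32 − 6 = 26;  66 − 26 = 40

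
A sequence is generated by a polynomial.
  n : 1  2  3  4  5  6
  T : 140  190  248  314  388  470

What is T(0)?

Δ: 50, 58, 66, 74, 82
Δ²: 8, 8, 8, 8
The second differences are constant at 8.
Work back: 50 − 8 = 42;  140 − 42 = 98

98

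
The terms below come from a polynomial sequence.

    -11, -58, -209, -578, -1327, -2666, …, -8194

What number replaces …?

-4853

Using the first 6 terms:
-47, -151, -369, -749, -1339
-104, -218, -380, -590
-114, -162, -210
-48, -48
Constant fourth difference = -48.
Extend forward: -210 − 48 = -258;  -590 − 258 = -848;  -1339 − 848 = -2187;  -2666 − 2187 = -4853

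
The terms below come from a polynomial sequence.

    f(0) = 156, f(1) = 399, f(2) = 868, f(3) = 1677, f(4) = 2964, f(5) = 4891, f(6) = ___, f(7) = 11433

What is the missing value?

7644

Using the first 6 terms:
243  469  809  1287  1927
226  340  478  640
114  138  162
24  24
Constant fourth difference = 24.
Extend forward: 162 + 24 = 186;  640 + 186 = 826;  1927 + 826 = 2753;  4891 + 2753 = 7644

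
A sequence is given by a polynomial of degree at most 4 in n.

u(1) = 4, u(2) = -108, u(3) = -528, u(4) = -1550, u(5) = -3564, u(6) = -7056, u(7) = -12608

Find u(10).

-48884

Δ: -112, -420, -1022, -2014, -3492, -5552
Δ²: -308, -602, -992, -1478, -2060
Δ³: -294, -390, -486, -582
Δ⁴: -96, -96, -96
The fourth differences are constant (-96).
-582 − 96 = -678;  -2060 − 678 = -2738;  -5552 − 2738 = -8290;  -12608 − 8290 = -20898
-678 − 96 = -774;  -2738 − 774 = -3512;  -8290 − 3512 = -11802;  -20898 − 11802 = -32700
-774 − 96 = -870;  -3512 − 870 = -4382;  -11802 − 4382 = -16184;  -32700 − 16184 = -48884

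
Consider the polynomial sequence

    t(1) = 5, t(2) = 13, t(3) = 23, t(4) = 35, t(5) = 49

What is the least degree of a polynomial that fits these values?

2

First differences: 8, 10, 12, 14
Second differences: 2, 2, 2
The second differences are constant, so the polynomial has degree 2.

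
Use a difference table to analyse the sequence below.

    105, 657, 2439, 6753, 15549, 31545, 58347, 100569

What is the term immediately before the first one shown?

9

First differences: 552, 1782, 4314, 8796, 15996, 26802, 42222
Second differences: 1230, 2532, 4482, 7200, 10806, 15420
Third differences: 1302, 1950, 2718, 3606, 4614
Fourth differences: 648, 768, 888, 1008
Fifth differences: 120, 120, 120
The fifth differences are constant at 120.
Work back: 648 − 120 = 528;  1302 − 528 = 774;  1230 − 774 = 456;  552 − 456 = 96;  105 − 96 = 9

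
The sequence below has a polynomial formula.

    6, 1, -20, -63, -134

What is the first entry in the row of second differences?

First differences: -5, -21, -43, -71
Second differences: -16, -22, -28
Third differences: -6, -6

-16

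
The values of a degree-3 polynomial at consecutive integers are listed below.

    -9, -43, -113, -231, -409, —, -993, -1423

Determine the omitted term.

Using the first 5 terms:
Δ: -34, -70, -118, -178
Δ²: -36, -48, -60
Δ³: -12, -12
Constant third difference = -12.
Extend forward: -60 − 12 = -72;  -178 − 72 = -250;  -409 − 250 = -659

-659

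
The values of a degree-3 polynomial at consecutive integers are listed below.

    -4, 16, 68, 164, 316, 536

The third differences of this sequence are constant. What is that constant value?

Δ: 20, 52, 96, 152, 220
Δ²: 32, 44, 56, 68
Δ³: 12, 12, 12

12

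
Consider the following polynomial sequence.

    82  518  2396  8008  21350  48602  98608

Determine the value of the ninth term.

318458

436  1878  5612  13342  27252  50006
1442  3734  7730  13910  22754
2292  3996  6180  8844
1704  2184  2664
480  480
Constant fifth difference = 480, so extend:
2664 + 480 = 3144;  8844 + 3144 = 11988;  22754 + 11988 = 34742;  50006 + 34742 = 84748;  98608 + 84748 = 183356
3144 + 480 = 3624;  11988 + 3624 = 15612;  34742 + 15612 = 50354;  84748 + 50354 = 135102;  183356 + 135102 = 318458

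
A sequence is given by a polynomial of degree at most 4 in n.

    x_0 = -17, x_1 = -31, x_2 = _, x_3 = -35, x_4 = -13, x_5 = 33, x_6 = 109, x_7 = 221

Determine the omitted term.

-39

Using the last 5 terms:
22, 46, 76, 112
24, 30, 36
6, 6
Constant third difference = 6.
Extend backward: 24 − 6 = 18;  22 − 18 = 4;  -35 − 4 = -39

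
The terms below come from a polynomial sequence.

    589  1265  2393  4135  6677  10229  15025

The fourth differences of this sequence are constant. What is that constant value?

D1: 676, 1128, 1742, 2542, 3552, 4796
D2: 452, 614, 800, 1010, 1244
D3: 162, 186, 210, 234
D4: 24, 24, 24

24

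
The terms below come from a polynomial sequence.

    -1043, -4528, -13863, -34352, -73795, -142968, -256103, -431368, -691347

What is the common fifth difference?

-480

D1: -3485, -9335, -20489, -39443, -69173, -113135, -175265, -259979
D2: -5850, -11154, -18954, -29730, -43962, -62130, -84714
D3: -5304, -7800, -10776, -14232, -18168, -22584
D4: -2496, -2976, -3456, -3936, -4416
D5: -480, -480, -480, -480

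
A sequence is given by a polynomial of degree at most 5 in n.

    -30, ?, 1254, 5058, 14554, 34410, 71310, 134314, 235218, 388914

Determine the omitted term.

Using the last 8 terms:
First differences: 3804, 9496, 19856, 36900, 63004, 100904, 153696
Second differences: 5692, 10360, 17044, 26104, 37900, 52792
Third differences: 4668, 6684, 9060, 11796, 14892
Fourth differences: 2016, 2376, 2736, 3096
Fifth differences: 360, 360, 360
Constant fifth difference = 360.
Extend backward: 2016 − 360 = 1656;  4668 − 1656 = 3012;  5692 − 3012 = 2680;  3804 − 2680 = 1124;  1254 − 1124 = 130

130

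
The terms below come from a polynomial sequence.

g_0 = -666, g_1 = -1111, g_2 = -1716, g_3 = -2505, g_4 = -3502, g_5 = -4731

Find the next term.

-445, -605, -789, -997, -1229
-160, -184, -208, -232
-24, -24, -24
The third differences are constant (-24).
-232 − 24 = -256;  -1229 − 256 = -1485;  -4731 − 1485 = -6216

-6216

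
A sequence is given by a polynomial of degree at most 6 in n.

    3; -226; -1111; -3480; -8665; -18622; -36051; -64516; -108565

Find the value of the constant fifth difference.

First differences: -229, -885, -2369, -5185, -9957, -17429, -28465, -44049
Second differences: -656, -1484, -2816, -4772, -7472, -11036, -15584
Third differences: -828, -1332, -1956, -2700, -3564, -4548
Fourth differences: -504, -624, -744, -864, -984
Fifth differences: -120, -120, -120, -120

-120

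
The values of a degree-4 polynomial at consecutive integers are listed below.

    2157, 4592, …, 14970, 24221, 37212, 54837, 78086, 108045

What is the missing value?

8661

Using the last 6 terms:
D1: 9251  12991  17625  23249  29959
D2: 3740  4634  5624  6710
D3: 894  990  1086
D4: 96  96
Constant fourth difference = 96.
Extend backward: 894 − 96 = 798;  3740 − 798 = 2942;  9251 − 2942 = 6309;  14970 − 6309 = 8661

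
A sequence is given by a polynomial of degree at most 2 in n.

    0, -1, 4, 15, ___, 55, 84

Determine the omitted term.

Using the first 4 terms:
D1: -1, 5, 11
D2: 6, 6
Constant second difference = 6.
Extend forward: 11 + 6 = 17;  15 + 17 = 32

32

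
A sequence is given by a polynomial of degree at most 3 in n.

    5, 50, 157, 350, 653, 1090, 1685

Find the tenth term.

4658

45 , 107 , 193 , 303 , 437 , 595
62 , 86 , 110 , 134 , 158
24 , 24 , 24 , 24
Third differences constant at 24.
158 + 24 = 182;  595 + 182 = 777;  1685 + 777 = 2462
182 + 24 = 206;  777 + 206 = 983;  2462 + 983 = 3445
206 + 24 = 230;  983 + 230 = 1213;  3445 + 1213 = 4658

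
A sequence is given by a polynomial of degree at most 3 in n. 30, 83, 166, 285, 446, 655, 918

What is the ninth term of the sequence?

D1: 53, 83, 119, 161, 209, 263
D2: 30, 36, 42, 48, 54
D3: 6, 6, 6, 6
Third differences constant at 6.
54 + 6 = 60;  263 + 60 = 323;  918 + 323 = 1241
60 + 6 = 66;  323 + 66 = 389;  1241 + 389 = 1630

1630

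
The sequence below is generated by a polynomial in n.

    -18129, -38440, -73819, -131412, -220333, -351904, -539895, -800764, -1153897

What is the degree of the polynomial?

5

Δ: -20311, -35379, -57593, -88921, -131571, -187991, -260869, -353133
Δ²: -15068, -22214, -31328, -42650, -56420, -72878, -92264
Δ³: -7146, -9114, -11322, -13770, -16458, -19386
Δ⁴: -1968, -2208, -2448, -2688, -2928
Δ⁵: -240, -240, -240, -240
The fifth differences are constant, so the polynomial has degree 5.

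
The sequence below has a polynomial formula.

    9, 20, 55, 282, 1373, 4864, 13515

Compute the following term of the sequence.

11, 35, 227, 1091, 3491, 8651
24, 192, 864, 2400, 5160
168, 672, 1536, 2760
504, 864, 1224
360, 360
Fifth differences constant at 360.
1224 + 360 = 1584;  2760 + 1584 = 4344;  5160 + 4344 = 9504;  8651 + 9504 = 18155;  13515 + 18155 = 31670

31670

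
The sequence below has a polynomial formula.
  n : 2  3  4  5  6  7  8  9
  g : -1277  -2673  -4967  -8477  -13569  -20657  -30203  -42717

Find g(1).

-509

-1396  -2294  -3510  -5092  -7088  -9546  -12514
-898  -1216  -1582  -1996  -2458  -2968
-318  -366  -414  -462  -510
-48  -48  -48  -48
The fourth differences are constant at -48.
Work back: -318 + 48 = -270;  -898 + 270 = -628;  -1396 + 628 = -768;  -1277 + 768 = -509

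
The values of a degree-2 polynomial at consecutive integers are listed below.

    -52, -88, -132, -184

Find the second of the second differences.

Δ: -36, -44, -52
Δ²: -8, -8

-8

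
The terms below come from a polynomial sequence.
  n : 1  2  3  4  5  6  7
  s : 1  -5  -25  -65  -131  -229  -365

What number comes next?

-545

Δ: -6, -20, -40, -66, -98, -136
Δ²: -14, -20, -26, -32, -38
Δ³: -6, -6, -6, -6
Third differences constant at -6.
-38 − 6 = -44;  -136 − 44 = -180;  -365 − 180 = -545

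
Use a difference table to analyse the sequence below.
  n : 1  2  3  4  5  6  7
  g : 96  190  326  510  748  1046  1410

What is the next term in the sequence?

First differences: 94 , 136 , 184 , 238 , 298 , 364
Second differences: 42 , 48 , 54 , 60 , 66
Third differences: 6 , 6 , 6 , 6
Constant third difference = 6, so extend:
66 + 6 = 72;  364 + 72 = 436;  1410 + 436 = 1846

1846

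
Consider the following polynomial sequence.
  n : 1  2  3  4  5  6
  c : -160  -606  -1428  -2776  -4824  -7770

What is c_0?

-446, -822, -1348, -2048, -2946
-376, -526, -700, -898
-150, -174, -198
-24, -24
The fourth differences are constant at -24.
Work back: -150 + 24 = -126;  -376 + 126 = -250;  -446 + 250 = -196;  -160 + 196 = 36

36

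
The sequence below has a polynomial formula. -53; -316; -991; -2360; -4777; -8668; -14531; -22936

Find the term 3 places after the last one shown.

-70183

Δ: -263, -675, -1369, -2417, -3891, -5863, -8405
Δ²: -412, -694, -1048, -1474, -1972, -2542
Δ³: -282, -354, -426, -498, -570
Δ⁴: -72, -72, -72, -72
Fourth differences constant at -72.
-570 − 72 = -642;  -2542 − 642 = -3184;  -8405 − 3184 = -11589;  -22936 − 11589 = -34525
-642 − 72 = -714;  -3184 − 714 = -3898;  -11589 − 3898 = -15487;  -34525 − 15487 = -50012
-714 − 72 = -786;  -3898 − 786 = -4684;  -15487 − 4684 = -20171;  -50012 − 20171 = -70183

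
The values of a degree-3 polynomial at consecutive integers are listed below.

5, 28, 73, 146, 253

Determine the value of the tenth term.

1508

23 , 45 , 73 , 107
22 , 28 , 34
6 , 6
Constant third difference = 6, so extend:
34 + 6 = 40;  107 + 40 = 147;  253 + 147 = 400
40 + 6 = 46;  147 + 46 = 193;  400 + 193 = 593
46 + 6 = 52;  193 + 52 = 245;  593 + 245 = 838
52 + 6 = 58;  245 + 58 = 303;  838 + 303 = 1141
58 + 6 = 64;  303 + 64 = 367;  1141 + 367 = 1508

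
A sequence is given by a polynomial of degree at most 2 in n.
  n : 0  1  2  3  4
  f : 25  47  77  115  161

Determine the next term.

First differences: 22 , 30 , 38 , 46
Second differences: 8 , 8 , 8
The second differences are constant (8).
46 + 8 = 54;  161 + 54 = 215

215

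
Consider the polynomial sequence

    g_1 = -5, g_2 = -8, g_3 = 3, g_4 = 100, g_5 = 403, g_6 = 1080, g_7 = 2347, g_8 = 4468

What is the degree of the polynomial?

4

First differences: -3, 11, 97, 303, 677, 1267, 2121
Second differences: 14, 86, 206, 374, 590, 854
Third differences: 72, 120, 168, 216, 264
Fourth differences: 48, 48, 48, 48
The fourth differences are constant, so the polynomial has degree 4.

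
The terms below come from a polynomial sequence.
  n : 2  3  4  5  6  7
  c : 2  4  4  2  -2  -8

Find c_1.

Δ: 2, 0, -2, -4, -6
Δ²: -2, -2, -2, -2
The second differences are constant at -2.
Work back: 2 + 2 = 4;  2 − 4 = -2

-2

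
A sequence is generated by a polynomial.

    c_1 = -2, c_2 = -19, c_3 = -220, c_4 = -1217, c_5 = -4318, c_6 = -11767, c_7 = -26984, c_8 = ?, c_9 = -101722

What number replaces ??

Using the first 7 terms:
-17, -201, -997, -3101, -7449, -15217
-184, -796, -2104, -4348, -7768
-612, -1308, -2244, -3420
-696, -936, -1176
-240, -240
Constant fifth difference = -240.
Extend forward: -1176 − 240 = -1416;  -3420 − 1416 = -4836;  -7768 − 4836 = -12604;  -15217 − 12604 = -27821;  -26984 − 27821 = -54805

-54805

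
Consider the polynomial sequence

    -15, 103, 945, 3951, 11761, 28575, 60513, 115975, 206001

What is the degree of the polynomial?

5

D1: 118, 842, 3006, 7810, 16814, 31938, 55462, 90026
D2: 724, 2164, 4804, 9004, 15124, 23524, 34564
D3: 1440, 2640, 4200, 6120, 8400, 11040
D4: 1200, 1560, 1920, 2280, 2640
D5: 360, 360, 360, 360
The fifth differences are constant, so the polynomial has degree 5.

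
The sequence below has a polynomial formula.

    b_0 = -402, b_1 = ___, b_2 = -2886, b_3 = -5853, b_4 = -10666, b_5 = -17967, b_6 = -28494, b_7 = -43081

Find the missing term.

Using the last 6 terms:
D1: -2967  -4813  -7301  -10527  -14587
D2: -1846  -2488  -3226  -4060
D3: -642  -738  -834
D4: -96  -96
Constant fourth difference = -96.
Extend backward: -642 + 96 = -546;  -1846 + 546 = -1300;  -2967 + 1300 = -1667;  -2886 + 1667 = -1219

-1219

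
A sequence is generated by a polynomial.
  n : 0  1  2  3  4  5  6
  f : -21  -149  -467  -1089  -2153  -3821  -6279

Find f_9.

-128 , -318 , -622 , -1064 , -1668 , -2458
-190 , -304 , -442 , -604 , -790
-114 , -138 , -162 , -186
-24 , -24 , -24
Constant fourth difference = -24, so extend:
-186 − 24 = -210;  -790 − 210 = -1000;  -2458 − 1000 = -3458;  -6279 − 3458 = -9737
-210 − 24 = -234;  -1000 − 234 = -1234;  -3458 − 1234 = -4692;  -9737 − 4692 = -14429
-234 − 24 = -258;  -1234 − 258 = -1492;  -4692 − 1492 = -6184;  -14429 − 6184 = -20613

-20613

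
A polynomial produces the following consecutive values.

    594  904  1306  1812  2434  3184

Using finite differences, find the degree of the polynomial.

Δ: 310, 402, 506, 622, 750
Δ²: 92, 104, 116, 128
Δ³: 12, 12, 12
The third differences are constant, so the polynomial has degree 3.

3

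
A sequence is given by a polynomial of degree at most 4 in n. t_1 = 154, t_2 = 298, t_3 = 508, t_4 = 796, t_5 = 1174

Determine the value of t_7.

2248

Δ: 144  210  288  378
Δ²: 66  78  90
Δ³: 12  12
The third differences are constant (12).
90 + 12 = 102;  378 + 102 = 480;  1174 + 480 = 1654
102 + 12 = 114;  480 + 114 = 594;  1654 + 594 = 2248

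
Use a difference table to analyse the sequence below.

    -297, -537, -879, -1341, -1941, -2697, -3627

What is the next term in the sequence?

-240 , -342 , -462 , -600 , -756 , -930
-102 , -120 , -138 , -156 , -174
-18 , -18 , -18 , -18
Constant third difference = -18, so extend:
-174 − 18 = -192;  -930 − 192 = -1122;  -3627 − 1122 = -4749

-4749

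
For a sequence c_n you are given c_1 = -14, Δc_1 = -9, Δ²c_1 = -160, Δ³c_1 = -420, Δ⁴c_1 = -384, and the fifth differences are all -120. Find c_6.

-7899

Build the table forward from the leading diagonal:
Fifth differences: -120  -120  -120  -120  -120  -120
Fourth differences: -384  -504  -624  -744  -864  -984
Third differences: -420  -804  -1308  -1932  -2676  -3540
Second differences: -160  -580  -1384  -2692  -4624  -7300
First differences: -9  -169  -749  -2133  -4825  -9449
c: -14  -23  -192  -941  -3074  -7899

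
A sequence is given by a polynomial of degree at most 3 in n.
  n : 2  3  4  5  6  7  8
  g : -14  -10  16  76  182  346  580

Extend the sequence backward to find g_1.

Δ: 4  26  60  106  164  234
Δ²: 22  34  46  58  70
Δ³: 12  12  12  12
The third differences are constant at 12.
Work back: 22 − 12 = 10;  4 − 10 = -6;  -14 + 6 = -8

-8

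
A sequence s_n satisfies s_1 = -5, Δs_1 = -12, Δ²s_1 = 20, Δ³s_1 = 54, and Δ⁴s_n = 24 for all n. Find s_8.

3061

Build the table forward from the leading diagonal:
Δ⁴: 24, 24, 24, 24, 24, 24, 24, 24
Δ³: 54, 78, 102, 126, 150, 174, 198, 222
Δ²: 20, 74, 152, 254, 380, 530, 704, 902
Δ: -12, 8, 82, 234, 488, 868, 1398, 2102
s: -5, -17, -9, 73, 307, 795, 1663, 3061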